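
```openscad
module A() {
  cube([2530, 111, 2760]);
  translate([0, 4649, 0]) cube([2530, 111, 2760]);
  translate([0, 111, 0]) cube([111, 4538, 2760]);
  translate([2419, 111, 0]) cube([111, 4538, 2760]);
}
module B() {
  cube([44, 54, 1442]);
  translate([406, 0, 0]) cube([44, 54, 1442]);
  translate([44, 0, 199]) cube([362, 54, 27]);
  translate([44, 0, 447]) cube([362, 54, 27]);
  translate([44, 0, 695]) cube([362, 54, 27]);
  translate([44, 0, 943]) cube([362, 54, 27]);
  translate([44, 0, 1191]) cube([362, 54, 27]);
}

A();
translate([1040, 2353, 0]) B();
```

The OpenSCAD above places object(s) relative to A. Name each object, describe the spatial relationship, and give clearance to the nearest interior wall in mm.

Clearances: x = 929, y = 2242; minimum 929 mm.

A is a house frame. B is a ladder. The ladder sits inside the house frame, centred. The clearance to the nearest interior wall is 929 mm.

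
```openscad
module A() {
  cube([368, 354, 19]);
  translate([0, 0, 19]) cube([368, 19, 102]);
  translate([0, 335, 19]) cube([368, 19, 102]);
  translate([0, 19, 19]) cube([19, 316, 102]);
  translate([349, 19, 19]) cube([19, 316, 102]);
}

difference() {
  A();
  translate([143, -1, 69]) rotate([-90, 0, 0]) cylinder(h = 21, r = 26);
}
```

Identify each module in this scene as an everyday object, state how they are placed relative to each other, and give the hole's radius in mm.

A is an open box. The open box has a circular hole through its front wall. The hole's radius is 26 mm.

The subtracted cylinder has r = 26 mm.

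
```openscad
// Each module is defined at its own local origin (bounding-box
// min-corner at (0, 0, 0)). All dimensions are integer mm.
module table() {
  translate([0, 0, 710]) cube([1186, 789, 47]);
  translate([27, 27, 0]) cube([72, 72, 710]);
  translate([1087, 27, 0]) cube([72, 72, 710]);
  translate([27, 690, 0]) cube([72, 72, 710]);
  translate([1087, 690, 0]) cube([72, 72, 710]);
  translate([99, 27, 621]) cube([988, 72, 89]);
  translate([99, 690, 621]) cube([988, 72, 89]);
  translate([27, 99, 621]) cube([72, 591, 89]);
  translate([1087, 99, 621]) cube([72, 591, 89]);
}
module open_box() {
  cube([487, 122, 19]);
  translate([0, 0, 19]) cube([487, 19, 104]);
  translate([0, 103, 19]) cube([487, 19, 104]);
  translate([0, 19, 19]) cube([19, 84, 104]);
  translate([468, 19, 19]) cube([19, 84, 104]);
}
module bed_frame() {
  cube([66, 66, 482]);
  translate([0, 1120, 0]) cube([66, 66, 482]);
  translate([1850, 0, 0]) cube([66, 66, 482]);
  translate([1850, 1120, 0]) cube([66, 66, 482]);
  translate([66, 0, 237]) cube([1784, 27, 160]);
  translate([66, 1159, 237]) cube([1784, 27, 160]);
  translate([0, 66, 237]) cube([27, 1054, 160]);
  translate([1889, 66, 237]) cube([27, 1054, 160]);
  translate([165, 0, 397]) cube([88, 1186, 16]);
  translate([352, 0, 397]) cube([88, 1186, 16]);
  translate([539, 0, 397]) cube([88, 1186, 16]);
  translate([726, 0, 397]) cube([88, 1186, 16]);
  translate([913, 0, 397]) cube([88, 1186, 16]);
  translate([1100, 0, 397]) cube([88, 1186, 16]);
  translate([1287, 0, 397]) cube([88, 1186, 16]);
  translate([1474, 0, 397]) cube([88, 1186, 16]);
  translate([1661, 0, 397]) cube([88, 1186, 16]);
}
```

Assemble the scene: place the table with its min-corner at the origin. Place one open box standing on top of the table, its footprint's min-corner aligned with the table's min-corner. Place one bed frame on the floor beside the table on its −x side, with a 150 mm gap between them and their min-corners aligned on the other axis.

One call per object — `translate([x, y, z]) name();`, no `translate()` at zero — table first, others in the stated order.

table();
translate([0, 0, 757]) open_box();
translate([-2066, 0, 0]) bed_frame();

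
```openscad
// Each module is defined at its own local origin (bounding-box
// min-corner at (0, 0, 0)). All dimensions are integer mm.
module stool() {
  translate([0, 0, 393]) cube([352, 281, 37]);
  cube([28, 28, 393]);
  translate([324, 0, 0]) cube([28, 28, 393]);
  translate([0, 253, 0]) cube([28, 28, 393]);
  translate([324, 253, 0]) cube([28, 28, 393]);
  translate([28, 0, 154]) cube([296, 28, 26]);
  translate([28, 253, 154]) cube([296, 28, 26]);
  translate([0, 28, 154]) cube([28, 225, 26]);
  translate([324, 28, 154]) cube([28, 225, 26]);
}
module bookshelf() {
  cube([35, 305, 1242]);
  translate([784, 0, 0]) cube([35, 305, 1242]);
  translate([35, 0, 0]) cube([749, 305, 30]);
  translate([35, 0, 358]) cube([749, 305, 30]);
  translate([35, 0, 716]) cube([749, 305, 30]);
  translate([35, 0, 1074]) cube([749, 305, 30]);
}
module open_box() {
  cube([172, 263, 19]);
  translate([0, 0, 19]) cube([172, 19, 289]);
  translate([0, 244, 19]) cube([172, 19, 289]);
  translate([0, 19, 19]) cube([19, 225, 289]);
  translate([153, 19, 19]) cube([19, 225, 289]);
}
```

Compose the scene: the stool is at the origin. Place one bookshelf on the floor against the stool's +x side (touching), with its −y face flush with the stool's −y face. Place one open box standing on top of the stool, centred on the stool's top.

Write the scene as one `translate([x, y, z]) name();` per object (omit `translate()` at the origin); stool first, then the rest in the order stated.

stool();
translate([352, 0, 0]) bookshelf();
translate([90, 9, 430]) open_box();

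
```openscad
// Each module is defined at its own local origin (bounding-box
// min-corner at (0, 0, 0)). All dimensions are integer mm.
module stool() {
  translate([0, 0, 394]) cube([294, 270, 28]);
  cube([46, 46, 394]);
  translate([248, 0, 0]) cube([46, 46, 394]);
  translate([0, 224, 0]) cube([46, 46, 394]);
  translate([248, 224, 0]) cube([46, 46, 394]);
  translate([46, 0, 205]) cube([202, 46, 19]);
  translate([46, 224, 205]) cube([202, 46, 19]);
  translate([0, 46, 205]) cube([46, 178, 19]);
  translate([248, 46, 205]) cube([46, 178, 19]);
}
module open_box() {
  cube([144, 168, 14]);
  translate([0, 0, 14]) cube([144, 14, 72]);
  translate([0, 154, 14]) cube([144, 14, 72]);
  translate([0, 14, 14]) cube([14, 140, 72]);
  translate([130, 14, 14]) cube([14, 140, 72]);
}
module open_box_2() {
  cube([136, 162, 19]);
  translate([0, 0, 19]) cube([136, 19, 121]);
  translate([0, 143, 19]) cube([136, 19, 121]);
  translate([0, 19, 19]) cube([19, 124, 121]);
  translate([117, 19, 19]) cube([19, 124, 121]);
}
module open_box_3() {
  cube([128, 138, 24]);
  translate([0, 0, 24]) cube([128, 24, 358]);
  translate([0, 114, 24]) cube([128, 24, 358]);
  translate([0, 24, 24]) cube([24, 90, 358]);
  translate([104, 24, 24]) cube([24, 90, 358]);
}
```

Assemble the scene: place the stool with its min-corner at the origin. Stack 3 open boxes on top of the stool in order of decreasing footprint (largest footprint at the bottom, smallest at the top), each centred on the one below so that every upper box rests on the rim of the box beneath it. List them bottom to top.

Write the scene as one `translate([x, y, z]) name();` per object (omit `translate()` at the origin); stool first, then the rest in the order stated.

stool();
translate([75, 51, 422]) open_box();
translate([79, 54, 508]) open_box_2();
translate([83, 66, 648]) open_box_3();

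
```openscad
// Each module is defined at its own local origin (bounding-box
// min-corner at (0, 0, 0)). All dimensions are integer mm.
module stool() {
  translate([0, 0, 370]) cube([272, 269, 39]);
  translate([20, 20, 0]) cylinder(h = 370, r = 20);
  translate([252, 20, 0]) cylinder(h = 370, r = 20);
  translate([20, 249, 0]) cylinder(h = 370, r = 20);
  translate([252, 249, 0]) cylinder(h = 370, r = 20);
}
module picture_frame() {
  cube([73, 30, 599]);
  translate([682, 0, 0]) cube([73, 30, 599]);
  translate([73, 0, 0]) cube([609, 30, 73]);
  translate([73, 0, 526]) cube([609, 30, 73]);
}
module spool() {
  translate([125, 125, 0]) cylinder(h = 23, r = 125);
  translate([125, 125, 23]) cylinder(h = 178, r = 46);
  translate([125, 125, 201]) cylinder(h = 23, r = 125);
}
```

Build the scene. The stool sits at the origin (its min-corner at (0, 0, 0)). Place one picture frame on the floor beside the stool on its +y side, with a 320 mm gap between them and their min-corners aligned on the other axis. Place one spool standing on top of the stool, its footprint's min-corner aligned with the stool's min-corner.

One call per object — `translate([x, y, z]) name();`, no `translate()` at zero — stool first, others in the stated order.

stool();
translate([0, 589, 0]) picture_frame();
translate([0, 0, 409]) spool();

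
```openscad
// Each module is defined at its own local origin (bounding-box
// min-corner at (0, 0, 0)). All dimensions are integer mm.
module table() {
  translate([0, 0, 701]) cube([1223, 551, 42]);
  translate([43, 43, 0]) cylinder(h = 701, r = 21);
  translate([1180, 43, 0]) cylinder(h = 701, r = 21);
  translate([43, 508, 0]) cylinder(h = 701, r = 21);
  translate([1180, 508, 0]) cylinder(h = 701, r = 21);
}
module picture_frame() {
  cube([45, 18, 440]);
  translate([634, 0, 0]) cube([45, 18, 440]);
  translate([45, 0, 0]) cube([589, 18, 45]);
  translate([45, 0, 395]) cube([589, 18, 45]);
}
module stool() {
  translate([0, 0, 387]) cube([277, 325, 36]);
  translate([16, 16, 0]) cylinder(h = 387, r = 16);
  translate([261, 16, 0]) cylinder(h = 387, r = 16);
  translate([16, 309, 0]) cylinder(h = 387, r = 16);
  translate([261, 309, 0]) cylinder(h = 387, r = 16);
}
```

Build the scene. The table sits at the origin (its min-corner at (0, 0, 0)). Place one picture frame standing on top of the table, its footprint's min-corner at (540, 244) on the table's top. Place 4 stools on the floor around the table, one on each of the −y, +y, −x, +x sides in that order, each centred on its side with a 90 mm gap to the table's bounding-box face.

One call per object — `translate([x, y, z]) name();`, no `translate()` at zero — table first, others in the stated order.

table();
translate([540, 244, 743]) picture_frame();
translate([473, -415, 0]) stool();
translate([473, 641, 0]) stool();
translate([-367, 113, 0]) stool();
translate([1313, 113, 0]) stool();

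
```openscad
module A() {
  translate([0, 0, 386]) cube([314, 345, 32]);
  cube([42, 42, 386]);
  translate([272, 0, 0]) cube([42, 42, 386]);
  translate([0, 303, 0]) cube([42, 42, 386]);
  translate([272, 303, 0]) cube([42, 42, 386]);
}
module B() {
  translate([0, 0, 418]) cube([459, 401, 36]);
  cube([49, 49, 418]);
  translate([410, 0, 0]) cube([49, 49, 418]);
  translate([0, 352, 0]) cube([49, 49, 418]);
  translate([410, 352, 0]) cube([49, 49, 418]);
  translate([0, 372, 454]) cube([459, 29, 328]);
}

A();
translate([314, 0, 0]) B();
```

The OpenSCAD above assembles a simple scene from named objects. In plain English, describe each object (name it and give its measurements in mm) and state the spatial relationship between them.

A is a four-legged stool. The seat is 314×345 mm, 32 mm thick, top at z = 418 mm. It stands on four square legs, each 42×42 mm in cross-section, from z = 0 to the seat underside, each flush with a corner of the seat.

B is a chair: 459×401 mm seat, 36 mm thick, top at z = 454 mm, on four 49 mm square corner legs flush with the seat edges. A 29 mm thick backrest slab spans the full seat width, extending 328 mm above the seat top, its back face flush with the seat's +y edge.

The chair is against the stool's +x side, with their −y faces flush.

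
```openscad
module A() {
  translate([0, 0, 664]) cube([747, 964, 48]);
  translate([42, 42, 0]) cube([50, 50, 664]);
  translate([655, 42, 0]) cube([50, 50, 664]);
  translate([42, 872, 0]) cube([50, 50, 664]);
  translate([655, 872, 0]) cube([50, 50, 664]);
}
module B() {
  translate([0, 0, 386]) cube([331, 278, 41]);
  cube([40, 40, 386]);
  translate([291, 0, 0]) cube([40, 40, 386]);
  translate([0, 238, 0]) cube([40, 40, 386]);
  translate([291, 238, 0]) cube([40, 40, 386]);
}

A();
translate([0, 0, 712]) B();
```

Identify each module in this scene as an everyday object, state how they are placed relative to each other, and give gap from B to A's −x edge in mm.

A is a table. B is a stool. The stool is on top of the table. The gap from the stool to the table's −x edge is 0 mm.

The stool's min-x is at 0; the table's min-x is 0; gap = 0 mm.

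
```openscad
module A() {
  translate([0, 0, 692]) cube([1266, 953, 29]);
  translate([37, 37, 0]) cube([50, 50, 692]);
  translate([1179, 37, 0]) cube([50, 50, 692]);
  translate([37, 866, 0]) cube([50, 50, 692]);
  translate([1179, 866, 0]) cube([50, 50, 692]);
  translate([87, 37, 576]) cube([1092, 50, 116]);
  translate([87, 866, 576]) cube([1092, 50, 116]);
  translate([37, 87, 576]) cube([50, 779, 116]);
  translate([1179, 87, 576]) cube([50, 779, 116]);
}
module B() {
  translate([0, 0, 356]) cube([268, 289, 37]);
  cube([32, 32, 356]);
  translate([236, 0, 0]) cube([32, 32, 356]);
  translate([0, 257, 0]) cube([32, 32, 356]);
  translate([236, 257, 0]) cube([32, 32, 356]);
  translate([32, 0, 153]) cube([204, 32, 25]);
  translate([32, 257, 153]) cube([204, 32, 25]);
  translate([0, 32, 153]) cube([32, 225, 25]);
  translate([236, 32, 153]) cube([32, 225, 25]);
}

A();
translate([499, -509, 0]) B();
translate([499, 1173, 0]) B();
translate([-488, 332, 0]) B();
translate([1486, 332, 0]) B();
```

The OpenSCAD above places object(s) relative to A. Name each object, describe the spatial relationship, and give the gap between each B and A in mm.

A is a table. B is a stool. Four stools sit around the table at the −y, +y, −x, +x sides. The gap between each stool and the table is 220 mm.

Each stool's nearest face is 220 mm from the table's bounding box.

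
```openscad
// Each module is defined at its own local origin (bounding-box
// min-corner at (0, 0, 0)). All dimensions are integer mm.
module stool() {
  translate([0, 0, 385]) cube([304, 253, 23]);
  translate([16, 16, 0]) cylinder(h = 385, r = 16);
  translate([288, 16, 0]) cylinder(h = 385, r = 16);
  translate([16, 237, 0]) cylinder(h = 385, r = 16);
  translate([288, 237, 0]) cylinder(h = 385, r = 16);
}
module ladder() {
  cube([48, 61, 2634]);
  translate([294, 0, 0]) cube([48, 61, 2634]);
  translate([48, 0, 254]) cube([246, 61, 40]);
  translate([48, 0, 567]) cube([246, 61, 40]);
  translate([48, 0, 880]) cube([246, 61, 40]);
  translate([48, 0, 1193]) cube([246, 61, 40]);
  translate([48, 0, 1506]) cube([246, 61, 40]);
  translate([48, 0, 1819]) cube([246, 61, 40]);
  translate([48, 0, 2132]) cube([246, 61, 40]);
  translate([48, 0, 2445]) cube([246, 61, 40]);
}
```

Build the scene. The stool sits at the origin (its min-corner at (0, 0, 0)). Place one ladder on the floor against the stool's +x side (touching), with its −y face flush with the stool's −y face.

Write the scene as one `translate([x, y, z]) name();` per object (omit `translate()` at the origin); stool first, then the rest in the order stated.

stool();
translate([304, 0, 0]) ladder();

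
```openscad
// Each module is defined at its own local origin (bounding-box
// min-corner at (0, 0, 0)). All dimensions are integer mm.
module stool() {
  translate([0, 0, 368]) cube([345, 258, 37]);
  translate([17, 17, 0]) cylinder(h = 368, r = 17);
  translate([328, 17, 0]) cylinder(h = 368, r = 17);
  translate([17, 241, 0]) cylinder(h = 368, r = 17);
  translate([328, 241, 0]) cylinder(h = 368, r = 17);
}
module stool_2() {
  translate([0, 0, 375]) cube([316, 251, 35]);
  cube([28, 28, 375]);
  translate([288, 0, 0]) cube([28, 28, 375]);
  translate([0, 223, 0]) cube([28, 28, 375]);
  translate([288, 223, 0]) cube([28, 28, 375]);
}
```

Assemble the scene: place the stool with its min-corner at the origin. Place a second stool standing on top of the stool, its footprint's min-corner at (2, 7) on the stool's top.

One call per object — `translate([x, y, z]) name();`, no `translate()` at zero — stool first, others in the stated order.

stool();
translate([2, 7, 405]) stool_2();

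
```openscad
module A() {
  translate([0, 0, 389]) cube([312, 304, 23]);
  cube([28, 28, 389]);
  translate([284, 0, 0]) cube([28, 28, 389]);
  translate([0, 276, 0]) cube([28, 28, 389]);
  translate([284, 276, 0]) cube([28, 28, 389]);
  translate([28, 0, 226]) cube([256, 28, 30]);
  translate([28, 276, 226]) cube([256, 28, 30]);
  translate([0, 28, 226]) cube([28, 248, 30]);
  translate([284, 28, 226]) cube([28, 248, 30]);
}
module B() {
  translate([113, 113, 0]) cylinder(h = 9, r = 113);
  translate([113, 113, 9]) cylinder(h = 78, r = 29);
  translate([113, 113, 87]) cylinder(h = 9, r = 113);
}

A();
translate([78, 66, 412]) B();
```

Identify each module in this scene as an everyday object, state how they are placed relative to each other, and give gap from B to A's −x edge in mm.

The spool's min-x is at 78; the stool's min-x is 0; gap = 78 mm.

A is a stool. B is a spool. The spool is on top of the stool. The gap from the spool to the stool's −x edge is 78 mm.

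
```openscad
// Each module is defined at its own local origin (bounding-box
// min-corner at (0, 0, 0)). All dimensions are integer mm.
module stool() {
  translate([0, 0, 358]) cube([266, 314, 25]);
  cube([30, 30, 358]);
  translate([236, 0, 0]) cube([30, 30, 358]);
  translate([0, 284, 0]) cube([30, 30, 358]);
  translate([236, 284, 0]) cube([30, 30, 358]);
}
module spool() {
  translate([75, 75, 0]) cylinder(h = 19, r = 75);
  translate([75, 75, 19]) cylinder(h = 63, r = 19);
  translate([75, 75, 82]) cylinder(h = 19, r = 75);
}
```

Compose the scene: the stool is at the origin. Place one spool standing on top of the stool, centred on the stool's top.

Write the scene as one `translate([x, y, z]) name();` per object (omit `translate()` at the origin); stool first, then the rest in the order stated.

stool();
translate([58, 82, 383]) spool();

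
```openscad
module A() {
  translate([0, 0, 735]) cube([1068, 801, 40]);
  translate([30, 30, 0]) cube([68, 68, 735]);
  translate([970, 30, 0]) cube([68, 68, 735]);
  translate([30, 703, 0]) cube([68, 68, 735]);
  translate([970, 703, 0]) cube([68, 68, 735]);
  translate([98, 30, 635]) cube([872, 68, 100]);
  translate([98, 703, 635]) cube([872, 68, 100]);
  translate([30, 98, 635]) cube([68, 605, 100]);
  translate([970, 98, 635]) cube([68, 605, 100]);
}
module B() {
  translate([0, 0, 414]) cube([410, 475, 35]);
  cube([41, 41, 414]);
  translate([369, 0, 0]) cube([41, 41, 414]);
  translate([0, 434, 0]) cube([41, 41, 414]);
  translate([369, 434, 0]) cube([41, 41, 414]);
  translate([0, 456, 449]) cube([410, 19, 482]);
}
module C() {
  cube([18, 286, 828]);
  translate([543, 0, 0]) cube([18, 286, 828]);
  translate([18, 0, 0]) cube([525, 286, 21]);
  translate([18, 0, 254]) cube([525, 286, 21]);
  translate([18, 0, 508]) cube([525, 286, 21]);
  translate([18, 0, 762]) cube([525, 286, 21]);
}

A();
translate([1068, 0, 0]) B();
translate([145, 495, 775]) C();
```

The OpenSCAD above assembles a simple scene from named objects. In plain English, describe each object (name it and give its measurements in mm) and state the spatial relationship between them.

A is a table: top 1068 mm (x) × 801 mm (y), 40 mm thick, upper face at z = 775 mm, on four 68×68 mm square legs, each inset 30 mm from the nearest pair of top edges, running from z = 0 to the bottom of the top. Four apron rails, 68 mm thick and 100 mm tall, run between adjacent legs with their top edges flush with the underside of the top and their outer faces flush with the legs' outer faces.

B is a chair. The seat is a 410×475×35 mm slab with its top at z = 449 mm, on four 41×41 mm corner legs (flush with the seat edges, standing on z = 0). A flat backrest 19 mm thick, 482 mm tall, spans the full seat width and rises from the seat top along its +y edge, rear face flush with the rear of the seat.

C is an open bookshelf. Two side panels, each 18 mm thick, 286 mm deep and 828 mm tall, stand 561 mm apart (outside-to-outside). Between them sit 4 shelves, each 21 mm thick and 286 mm deep, spanning the full gap between the sides. The bottom shelf rests on the floor (its underside at z = 0) and the clear gap between one shelf's top and the next shelf's underside is 233 mm.

The chair is against the table's +x side, with their −y faces flush. The bookshelf is on top of the table.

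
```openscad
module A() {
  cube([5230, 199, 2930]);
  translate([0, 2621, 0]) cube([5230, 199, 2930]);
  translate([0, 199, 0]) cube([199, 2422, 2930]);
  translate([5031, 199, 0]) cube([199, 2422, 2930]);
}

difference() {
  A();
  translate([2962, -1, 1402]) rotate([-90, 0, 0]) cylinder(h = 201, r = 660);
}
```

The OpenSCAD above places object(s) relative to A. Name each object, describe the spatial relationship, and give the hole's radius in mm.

A is a house frame. The house frame has a circular hole through its front wall. The hole's radius is 660 mm.

The subtracted cylinder has r = 660 mm.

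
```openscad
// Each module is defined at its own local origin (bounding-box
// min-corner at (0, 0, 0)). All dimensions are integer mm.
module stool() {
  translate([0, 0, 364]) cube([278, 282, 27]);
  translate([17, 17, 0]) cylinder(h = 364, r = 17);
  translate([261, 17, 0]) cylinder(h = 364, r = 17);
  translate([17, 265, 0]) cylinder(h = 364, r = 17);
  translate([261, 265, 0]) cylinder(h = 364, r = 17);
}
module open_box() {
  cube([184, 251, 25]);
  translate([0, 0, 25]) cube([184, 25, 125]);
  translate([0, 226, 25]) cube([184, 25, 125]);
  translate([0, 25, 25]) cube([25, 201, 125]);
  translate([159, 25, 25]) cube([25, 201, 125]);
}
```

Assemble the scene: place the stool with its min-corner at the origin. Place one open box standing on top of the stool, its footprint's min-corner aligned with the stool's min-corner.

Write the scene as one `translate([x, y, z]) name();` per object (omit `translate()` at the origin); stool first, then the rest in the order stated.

stool();
translate([0, 0, 391]) open_box();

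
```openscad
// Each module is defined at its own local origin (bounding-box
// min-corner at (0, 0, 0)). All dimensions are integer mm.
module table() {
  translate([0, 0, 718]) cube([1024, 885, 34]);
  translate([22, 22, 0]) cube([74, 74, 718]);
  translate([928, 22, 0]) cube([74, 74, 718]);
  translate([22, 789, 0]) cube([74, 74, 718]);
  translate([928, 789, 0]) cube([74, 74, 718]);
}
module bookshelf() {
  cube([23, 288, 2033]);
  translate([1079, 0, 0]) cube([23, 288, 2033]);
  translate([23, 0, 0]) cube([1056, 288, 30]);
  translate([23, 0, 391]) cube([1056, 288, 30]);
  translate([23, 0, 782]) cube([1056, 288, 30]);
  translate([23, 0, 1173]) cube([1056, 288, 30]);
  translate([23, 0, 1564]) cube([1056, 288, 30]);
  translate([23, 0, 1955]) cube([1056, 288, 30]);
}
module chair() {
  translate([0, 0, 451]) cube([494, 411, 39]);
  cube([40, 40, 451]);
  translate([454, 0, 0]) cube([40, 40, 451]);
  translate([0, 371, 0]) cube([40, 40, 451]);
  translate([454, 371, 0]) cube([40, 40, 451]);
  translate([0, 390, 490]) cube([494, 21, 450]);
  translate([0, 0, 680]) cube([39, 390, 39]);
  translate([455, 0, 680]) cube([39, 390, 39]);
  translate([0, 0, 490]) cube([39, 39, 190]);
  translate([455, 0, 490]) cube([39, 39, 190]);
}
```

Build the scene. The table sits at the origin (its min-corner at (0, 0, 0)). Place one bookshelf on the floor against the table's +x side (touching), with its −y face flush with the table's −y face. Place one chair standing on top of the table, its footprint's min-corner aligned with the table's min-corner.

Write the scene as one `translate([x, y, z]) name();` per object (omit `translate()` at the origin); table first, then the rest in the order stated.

table();
translate([1024, 0, 0]) bookshelf();
translate([0, 0, 752]) chair();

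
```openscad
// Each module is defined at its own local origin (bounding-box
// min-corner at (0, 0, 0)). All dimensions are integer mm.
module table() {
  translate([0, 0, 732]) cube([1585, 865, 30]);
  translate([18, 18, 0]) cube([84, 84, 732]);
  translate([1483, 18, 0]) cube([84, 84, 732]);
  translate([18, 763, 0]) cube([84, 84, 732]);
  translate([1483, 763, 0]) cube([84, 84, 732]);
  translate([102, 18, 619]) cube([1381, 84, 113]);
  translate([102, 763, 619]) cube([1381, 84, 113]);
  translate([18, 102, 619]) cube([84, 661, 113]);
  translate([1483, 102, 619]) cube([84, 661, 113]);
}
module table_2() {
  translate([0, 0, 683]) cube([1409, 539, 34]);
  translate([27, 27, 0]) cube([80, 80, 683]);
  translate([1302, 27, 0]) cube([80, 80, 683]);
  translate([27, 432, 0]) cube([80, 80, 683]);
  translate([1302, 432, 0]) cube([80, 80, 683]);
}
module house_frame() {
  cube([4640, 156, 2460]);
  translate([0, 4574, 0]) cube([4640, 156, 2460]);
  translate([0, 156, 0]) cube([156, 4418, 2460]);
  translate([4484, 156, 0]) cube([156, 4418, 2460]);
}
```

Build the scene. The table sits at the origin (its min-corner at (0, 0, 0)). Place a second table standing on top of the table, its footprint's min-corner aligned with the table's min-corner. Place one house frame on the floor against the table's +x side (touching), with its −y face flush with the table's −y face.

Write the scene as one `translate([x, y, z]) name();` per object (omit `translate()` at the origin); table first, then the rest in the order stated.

table();
translate([0, 0, 762]) table_2();
translate([1585, 0, 0]) house_frame();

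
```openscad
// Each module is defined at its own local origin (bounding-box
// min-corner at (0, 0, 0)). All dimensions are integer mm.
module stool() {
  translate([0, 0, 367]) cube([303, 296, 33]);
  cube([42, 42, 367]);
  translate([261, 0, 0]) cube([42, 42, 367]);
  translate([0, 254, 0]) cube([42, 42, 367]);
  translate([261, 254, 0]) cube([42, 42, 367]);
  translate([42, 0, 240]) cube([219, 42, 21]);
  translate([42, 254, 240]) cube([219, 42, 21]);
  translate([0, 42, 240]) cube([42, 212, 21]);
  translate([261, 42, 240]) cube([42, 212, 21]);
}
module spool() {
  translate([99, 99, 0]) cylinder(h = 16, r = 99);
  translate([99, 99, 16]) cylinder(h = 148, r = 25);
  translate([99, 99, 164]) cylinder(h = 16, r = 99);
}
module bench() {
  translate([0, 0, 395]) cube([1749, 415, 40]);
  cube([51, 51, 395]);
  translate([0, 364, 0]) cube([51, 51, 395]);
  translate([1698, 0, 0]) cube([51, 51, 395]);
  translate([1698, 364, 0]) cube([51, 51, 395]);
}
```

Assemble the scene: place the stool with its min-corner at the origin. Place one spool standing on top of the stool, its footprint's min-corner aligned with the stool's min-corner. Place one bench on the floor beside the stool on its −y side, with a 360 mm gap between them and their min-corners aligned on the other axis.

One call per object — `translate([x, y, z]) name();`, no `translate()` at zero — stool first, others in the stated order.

stool();
translate([0, 0, 400]) spool();
translate([0, -775, 0]) bench();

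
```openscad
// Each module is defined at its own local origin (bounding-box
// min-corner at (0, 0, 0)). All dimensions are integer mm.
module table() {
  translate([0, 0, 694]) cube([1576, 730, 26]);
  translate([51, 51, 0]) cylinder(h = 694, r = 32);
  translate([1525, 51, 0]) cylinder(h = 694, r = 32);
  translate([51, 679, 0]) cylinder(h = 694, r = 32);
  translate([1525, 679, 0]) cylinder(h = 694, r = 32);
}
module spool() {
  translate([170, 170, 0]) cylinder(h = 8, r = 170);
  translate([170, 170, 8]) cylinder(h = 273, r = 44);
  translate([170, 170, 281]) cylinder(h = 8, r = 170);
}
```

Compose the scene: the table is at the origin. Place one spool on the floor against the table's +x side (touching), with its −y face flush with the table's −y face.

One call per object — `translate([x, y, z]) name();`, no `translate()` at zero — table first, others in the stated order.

table();
translate([1576, 0, 0]) spool();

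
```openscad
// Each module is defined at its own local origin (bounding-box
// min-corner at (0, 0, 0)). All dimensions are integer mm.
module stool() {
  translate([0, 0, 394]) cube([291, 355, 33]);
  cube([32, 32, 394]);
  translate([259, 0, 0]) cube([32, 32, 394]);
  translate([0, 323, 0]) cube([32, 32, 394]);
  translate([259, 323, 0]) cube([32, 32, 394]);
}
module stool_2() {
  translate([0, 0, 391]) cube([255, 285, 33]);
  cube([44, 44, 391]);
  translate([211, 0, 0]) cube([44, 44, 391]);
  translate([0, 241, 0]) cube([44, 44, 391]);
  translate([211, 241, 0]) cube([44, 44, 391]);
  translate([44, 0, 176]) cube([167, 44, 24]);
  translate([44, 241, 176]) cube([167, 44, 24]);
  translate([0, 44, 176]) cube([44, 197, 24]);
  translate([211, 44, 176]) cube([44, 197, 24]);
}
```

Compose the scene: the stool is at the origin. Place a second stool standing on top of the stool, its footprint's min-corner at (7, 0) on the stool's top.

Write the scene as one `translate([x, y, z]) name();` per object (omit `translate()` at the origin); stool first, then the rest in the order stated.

stool();
translate([7, 0, 427]) stool_2();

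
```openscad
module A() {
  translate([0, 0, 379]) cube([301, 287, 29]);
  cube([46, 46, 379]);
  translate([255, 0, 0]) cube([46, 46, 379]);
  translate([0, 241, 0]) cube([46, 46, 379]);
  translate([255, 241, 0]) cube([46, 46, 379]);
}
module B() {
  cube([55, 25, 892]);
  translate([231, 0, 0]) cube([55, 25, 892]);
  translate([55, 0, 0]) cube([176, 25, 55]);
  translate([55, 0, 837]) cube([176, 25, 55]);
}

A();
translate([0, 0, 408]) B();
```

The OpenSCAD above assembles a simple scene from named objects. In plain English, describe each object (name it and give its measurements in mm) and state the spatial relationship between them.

A is a simple wooden stool: a rectangular seat 301 mm (x) by 287 mm (y), 29 mm thick, top face at z = 408 mm, on four square legs, each 46×46 mm in cross-section. The legs rest on z = 0, each flush with a corner of the seat.

B is a picture frame with a 176×782 mm rectangular opening (x by z) and a uniform 55 mm border on every side. Frame depth is 25 mm along y. It is built from two vertical stiles running the full outside height and two horizontal rails spanning the gap between the stiles.

The picture frame is on top of the stool.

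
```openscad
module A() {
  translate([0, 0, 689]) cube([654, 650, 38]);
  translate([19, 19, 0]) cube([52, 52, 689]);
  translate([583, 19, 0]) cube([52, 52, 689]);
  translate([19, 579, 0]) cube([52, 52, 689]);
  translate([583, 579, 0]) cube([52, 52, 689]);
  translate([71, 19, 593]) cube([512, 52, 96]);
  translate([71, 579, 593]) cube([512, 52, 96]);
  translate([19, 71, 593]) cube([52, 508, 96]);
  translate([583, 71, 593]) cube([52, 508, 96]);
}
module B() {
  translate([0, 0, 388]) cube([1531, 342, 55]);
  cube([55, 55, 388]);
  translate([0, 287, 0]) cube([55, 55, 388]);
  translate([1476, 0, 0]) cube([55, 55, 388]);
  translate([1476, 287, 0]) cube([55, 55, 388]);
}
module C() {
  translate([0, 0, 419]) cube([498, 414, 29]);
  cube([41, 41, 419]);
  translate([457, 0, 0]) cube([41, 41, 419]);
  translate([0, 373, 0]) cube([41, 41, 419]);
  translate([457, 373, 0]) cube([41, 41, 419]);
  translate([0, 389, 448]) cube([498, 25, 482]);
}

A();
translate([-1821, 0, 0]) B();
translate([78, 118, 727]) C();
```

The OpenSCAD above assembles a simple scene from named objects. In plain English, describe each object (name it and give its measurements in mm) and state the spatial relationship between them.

A is a table with a 654×650 mm rectangular top, 38 mm thick, top surface at z = 727 mm, supported by four 52×52 mm square legs, each inset 19 mm from the nearest pair of top edges, running from the floor. Four apron rails, 52 mm thick and 96 mm tall, run between adjacent legs with their top edges flush with the underside of the top and their outer faces flush with the legs' outer faces.

B is a long wooden bench with a 1531 mm (x) × 342 mm (y) seat, 55 mm thick, its top surface 443 mm above the floor. Four 55 mm square legs at the seat corners, flush with the edges, run from z = 0 to the seat underside.

C is a chair. The seat is a 498×414×29 mm slab with its top at z = 448 mm, on four 41×41 mm corner legs (flush with the seat edges, standing on z = 0). A flat backrest 25 mm thick, 482 mm tall, spans the full seat width and rises from the seat top along its +y edge, rear face flush with the rear of the seat.

The bench is on the floor beside the table on its −x side. The chair is on top of the table, centred.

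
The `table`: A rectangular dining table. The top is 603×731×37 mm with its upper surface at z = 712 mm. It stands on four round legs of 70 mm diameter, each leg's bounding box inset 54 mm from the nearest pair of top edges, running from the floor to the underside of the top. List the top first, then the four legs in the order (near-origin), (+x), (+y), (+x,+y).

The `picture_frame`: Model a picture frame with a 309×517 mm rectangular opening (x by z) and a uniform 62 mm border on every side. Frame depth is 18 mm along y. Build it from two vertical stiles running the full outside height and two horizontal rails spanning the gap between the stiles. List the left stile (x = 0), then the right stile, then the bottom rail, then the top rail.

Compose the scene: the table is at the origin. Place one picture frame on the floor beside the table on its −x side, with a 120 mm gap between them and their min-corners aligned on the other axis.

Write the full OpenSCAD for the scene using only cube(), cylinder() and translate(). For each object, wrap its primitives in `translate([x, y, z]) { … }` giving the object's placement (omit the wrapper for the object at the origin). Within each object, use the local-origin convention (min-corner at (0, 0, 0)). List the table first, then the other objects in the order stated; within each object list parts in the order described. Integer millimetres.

translate([0, 0, 675]) cube([603, 731, 37]);
translate([89, 89, 0]) cylinder(h = 675, r = 35);
translate([514, 89, 0]) cylinder(h = 675, r = 35);
translate([89, 642, 0]) cylinder(h = 675, r = 35);
translate([514, 642, 0]) cylinder(h = 675, r = 35);
translate([-553, 0, 0]) {
  cube([62, 18, 641]);
  translate([371, 0, 0]) cube([62, 18, 641]);
  translate([62, 0, 0]) cube([309, 18, 62]);
  translate([62, 0, 579]) cube([309, 18, 62]);
}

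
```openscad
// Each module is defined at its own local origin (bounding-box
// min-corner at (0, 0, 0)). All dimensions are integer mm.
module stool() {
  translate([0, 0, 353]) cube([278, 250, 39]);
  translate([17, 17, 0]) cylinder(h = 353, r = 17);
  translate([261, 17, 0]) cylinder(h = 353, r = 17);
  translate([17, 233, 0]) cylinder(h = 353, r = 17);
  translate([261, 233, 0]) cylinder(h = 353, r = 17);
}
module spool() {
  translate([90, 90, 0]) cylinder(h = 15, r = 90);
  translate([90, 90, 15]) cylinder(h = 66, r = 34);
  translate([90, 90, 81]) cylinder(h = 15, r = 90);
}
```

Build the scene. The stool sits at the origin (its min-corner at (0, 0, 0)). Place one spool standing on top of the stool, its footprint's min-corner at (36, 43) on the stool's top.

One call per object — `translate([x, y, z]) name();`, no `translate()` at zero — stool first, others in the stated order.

stool();
translate([36, 43, 392]) spool();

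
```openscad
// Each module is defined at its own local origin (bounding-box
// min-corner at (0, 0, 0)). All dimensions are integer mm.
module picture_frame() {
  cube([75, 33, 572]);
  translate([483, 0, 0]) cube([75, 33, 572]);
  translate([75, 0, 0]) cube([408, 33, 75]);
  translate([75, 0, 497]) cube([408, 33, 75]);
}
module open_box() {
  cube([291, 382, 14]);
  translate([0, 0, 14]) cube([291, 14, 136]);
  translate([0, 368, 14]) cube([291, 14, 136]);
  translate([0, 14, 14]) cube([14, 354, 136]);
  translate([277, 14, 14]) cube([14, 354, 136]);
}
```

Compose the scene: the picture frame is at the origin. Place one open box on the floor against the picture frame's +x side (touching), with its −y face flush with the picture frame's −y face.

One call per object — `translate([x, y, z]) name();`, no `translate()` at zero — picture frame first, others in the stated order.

picture_frame();
translate([558, 0, 0]) open_box();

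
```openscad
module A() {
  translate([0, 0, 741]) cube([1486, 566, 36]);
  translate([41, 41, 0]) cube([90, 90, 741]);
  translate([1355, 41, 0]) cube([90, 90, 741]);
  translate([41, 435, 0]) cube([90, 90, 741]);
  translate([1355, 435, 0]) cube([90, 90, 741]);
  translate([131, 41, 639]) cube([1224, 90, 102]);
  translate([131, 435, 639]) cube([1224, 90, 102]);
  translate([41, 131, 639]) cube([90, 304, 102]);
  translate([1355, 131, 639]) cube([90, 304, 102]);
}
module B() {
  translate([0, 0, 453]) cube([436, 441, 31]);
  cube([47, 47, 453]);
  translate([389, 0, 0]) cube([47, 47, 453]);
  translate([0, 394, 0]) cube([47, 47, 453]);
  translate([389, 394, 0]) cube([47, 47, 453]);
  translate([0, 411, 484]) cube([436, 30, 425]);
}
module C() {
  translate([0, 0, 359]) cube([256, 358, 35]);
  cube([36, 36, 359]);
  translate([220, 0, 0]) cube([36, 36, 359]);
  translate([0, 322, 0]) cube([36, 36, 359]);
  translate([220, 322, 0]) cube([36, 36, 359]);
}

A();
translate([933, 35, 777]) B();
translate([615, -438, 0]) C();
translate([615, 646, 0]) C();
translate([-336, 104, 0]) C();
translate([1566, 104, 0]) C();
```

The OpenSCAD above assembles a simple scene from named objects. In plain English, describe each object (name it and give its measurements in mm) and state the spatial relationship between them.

A is a table: top 1486 mm (x) × 566 mm (y), 36 mm thick, upper face at z = 777 mm, on four 90×90 mm square legs, each inset 41 mm from the nearest pair of top edges, running from z = 0 to the bottom of the top. Four apron rails, 90 mm thick and 102 mm tall, run between adjacent legs with their top edges flush with the underside of the top and their outer faces flush with the legs' outer faces.

B is a chair. The seat is a 436×441×31 mm slab with its top at z = 484 mm, on four 47×47 mm corner legs (flush with the seat edges, standing on z = 0). A flat backrest 30 mm thick, 425 mm tall, spans the full seat width and rises from the seat top along its +y edge, rear face flush with the rear of the seat.

C is a four-legged stool. The seat is 256×358 mm, 35 mm thick, top at z = 394 mm. It stands on four square legs, each 36×36 mm in cross-section, from z = 0 to the seat underside, each flush with a corner of the seat.

The chair is on top of the table. Four stools sit around the table at the −y, +y, −x, +x sides.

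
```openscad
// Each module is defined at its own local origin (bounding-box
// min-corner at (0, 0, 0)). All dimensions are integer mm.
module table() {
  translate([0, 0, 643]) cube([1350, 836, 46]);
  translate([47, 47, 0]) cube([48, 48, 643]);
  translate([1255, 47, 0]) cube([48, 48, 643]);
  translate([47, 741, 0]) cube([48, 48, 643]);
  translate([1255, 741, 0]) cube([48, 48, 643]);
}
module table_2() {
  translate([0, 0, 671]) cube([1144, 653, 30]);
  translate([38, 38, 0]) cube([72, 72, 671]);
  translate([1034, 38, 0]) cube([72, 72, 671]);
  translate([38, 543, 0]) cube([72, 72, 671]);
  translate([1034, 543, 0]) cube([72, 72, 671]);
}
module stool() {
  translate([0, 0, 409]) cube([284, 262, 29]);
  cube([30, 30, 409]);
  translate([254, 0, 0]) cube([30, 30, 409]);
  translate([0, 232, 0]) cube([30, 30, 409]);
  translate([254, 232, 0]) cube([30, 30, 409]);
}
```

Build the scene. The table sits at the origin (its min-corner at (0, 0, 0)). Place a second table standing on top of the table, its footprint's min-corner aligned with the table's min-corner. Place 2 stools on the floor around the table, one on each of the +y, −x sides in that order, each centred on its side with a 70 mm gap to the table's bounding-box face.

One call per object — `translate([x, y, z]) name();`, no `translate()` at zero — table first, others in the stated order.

table();
translate([0, 0, 689]) table_2();
translate([533, 906, 0]) stool();
translate([-354, 287, 0]) stool();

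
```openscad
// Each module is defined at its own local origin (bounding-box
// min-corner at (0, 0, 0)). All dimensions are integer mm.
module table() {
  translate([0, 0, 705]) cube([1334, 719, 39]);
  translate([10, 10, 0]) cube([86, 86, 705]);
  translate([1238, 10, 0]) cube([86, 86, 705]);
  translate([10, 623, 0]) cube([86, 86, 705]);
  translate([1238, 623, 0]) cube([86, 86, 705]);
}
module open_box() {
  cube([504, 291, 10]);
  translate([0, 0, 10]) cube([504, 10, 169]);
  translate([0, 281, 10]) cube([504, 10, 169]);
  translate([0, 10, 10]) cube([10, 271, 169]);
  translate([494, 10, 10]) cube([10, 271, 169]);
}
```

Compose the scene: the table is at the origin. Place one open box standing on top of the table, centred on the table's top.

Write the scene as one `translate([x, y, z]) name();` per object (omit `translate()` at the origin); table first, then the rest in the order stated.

table();
translate([415, 214, 744]) open_box();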